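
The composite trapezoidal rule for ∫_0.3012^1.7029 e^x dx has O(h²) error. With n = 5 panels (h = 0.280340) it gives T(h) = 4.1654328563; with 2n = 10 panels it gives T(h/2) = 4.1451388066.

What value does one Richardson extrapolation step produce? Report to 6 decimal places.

4.138374

Method order is 2; weight 2^2 = 4.
Numerator 4*A(h/2) − A(h) = 4*4.1451388066 − 4.1654328563 = 12.4151223701
Denominator 4 − 1 = 3.
R = 12.4151223701/3 = 4.1383741234
Correction |R − A(h/2)| = 6.765e-03; gap |A(h/2) − A(h)| = 2.029e-02.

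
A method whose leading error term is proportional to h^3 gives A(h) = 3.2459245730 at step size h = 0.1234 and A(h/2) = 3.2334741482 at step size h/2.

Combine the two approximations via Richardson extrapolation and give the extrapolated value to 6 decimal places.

3.231696

r = 3: numerator weight 8, denominator 7.
8*3.2334741482 = 25.8677931856; subtract 3.2459245730 → 22.6218686126
Divide by 2^3 − 1 = 7.
So the Richardson estimate is 3.2316955161.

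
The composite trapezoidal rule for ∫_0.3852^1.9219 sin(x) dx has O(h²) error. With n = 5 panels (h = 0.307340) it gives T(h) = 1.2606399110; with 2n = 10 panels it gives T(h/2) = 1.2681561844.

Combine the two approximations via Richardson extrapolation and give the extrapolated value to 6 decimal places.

Leading term ∝ h^2; use weight 4 = 2^2.
2^2*A(h/2) = 5.0726247376; minus A(h) gives 3.8119848266.
3.8119848266 ÷ 3 = 1.2706616089
Correction |R − A(h/2)| = 2.505e-03; gap |A(h/2) − A(h)| = 7.516e-03.

1.270662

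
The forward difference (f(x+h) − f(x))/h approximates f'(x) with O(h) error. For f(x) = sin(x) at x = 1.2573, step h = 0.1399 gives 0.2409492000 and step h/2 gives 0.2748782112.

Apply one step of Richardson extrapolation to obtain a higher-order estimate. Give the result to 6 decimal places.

0.308807

Leading term ∝ h^1; use weight 2 = 2^1.
Numerator 2 × A(h/2) − A(h) = 2 × 0.2748782112 − 0.2409492000 = 0.3088072224
Denominator 2 − 1 = 1.
So the Richardson estimate is 0.3088072224.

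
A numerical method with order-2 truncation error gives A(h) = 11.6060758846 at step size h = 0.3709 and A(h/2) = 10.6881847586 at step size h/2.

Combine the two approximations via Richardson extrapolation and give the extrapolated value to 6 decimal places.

With r = 2 the leading error scales as h^2, so the weight is 2^2 = 4.
Top: 4(10.6881847586) − (11.6060758846) = 31.1466631498
Divide by 2^2 − 1 = 3.
R = 31.1466631498/3 = 10.3822210499
Gap between inputs: 9.179e-01; correction applied: −0.3059637087.

10.382221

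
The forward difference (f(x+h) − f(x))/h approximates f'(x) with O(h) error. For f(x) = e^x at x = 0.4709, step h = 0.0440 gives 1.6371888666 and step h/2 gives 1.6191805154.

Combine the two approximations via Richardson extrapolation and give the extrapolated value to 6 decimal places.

With r = 1 the leading error scales as h^1, so the weight is 2^1 = 2.
2^1 × A(h/2) = 3.2383610308; minus A(h) gives 1.6011721642.
(2 × 1.6191805154 − 1.6371888666)/(2 − 1) = 1.6011721642

1.601172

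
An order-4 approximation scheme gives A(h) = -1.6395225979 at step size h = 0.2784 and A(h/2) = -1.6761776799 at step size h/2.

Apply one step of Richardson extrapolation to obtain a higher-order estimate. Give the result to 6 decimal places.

The method has order 4: 2^4 = 16.
16 × (-1.6761776799) = -26.8188428784; subtract (-1.6395225979) → -25.1793202805
Denominator 16 − 1 = 15.
Extrapolated: (-25.1793202805) / 15 = -1.6786213520

-1.678621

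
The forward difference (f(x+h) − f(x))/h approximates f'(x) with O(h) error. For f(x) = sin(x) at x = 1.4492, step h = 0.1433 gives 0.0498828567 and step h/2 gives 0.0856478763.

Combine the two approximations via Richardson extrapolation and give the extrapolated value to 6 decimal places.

r = 1: numerator weight 2, denominator 1.
A(h/2) − A(h) = 0.0856478763 − 0.0498828567 = 0.0357650196
Divide by 2^1 − 1 = 1: 0.0357650196/1 = 0.0357650196
R = 0.0856478763 + 0.0357650196 = 0.1214128959

0.121413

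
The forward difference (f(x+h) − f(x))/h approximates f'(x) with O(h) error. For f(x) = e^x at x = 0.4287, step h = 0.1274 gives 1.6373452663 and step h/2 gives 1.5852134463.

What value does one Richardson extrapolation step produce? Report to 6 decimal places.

1.533082

Leading term ∝ h^1; use weight 2 = 2^1.
Weighted: 3.1704268926 − 1.6373452663 = 1.5330816263
R = 1.5330816263/1 = 1.5330816263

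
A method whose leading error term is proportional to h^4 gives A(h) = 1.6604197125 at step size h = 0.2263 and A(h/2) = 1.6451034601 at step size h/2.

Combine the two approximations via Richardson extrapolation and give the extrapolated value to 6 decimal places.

r = 4, so 2^r = 16.
16·1.6451034601 = 26.3216553616; 26.3216553616 − 1.6604197125 = 24.6612356491
Denominator 16 − 1 = 15.
So the Richardson estimate is 1.6440823766.
Gap between inputs: 1.532e-02; correction applied: −0.0010210835.

1.644082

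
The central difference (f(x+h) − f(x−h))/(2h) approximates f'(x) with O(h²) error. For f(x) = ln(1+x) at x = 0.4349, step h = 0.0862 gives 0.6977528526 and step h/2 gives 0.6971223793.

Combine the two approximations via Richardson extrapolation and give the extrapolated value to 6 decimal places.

0.696912

With r = 2 the leading error scales as h^2, so the weight is 2^2 = 4.
4×0.6971223793 = 2.7884895172; subtract 0.6977528526 → 2.0907366646
Divide by 2^2 − 1 = 3.
(4×0.6971223793 − 0.6977528526)/(4 − 1) = 0.6969122215
Gap between inputs: 6.305e-04; correction applied: −0.0002101578.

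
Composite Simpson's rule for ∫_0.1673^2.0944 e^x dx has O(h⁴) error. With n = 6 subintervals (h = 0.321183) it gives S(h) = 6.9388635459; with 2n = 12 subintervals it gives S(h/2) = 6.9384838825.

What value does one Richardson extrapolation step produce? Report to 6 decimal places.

6.938459

r = 4, so 2^r = 16.
16·6.9384838825 = 111.0157421200; subtract 6.9388635459 → 104.0768785741
Divide by 2^4 − 1 = 15.
(16·6.9384838825 − 6.9388635459)/(16 − 1) = 6.9384585716
Gap between inputs: 3.797e-04; correction applied: −0.0000253109.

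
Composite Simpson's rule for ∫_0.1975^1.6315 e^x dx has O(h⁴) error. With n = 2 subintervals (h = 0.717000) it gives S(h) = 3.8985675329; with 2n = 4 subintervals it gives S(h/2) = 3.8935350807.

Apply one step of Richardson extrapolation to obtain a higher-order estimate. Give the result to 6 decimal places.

3.893200

Method order is 4; weight 2^4 = 16.
Numerator 16*A(h/2) − A(h) = 16*3.8935350807 − 3.8985675329 = 58.3979937583
(16*3.8935350807 − 3.8985675329)/(16 − 1) = 3.8931995839
Gap between inputs: 5.032e-03; correction applied: −0.0003354968.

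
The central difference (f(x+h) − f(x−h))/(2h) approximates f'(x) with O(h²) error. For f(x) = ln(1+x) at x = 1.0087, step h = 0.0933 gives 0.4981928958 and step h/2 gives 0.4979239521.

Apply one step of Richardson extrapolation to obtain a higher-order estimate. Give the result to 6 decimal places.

0.497834

The method has order 2: 2^2 = 4.
Top: 4(0.4979239521) − (0.4981928958) = 1.4935029126
Divide by 2^2 − 1 = 3.
R = 1.4935029126/3 = 0.4978343042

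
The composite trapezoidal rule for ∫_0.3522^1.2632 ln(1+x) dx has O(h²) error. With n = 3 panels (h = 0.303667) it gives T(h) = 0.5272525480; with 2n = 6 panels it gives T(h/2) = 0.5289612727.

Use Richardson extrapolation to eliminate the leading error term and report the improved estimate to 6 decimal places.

0.529531

Method order is 2; weight 2^2 = 4.
A(h/2) − A(h) = 0.5289612727 − 0.5272525480 = 0.0017087247
Divide by 2^2 − 1 = 3: 0.0017087247/3 = 0.0005695749
R = A(h/2) + (A(h/2) − A(h))/3 = 0.5289612727 + 0.0005695749 = 0.5295308476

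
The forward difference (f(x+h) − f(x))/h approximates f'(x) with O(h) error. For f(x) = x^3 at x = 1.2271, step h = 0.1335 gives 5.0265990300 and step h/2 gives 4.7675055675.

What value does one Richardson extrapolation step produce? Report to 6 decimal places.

Error is O(h^1); halving h shrinks it by 2^1 = 2.
2^1×A(h/2) = 9.5350111350; minus A(h) gives 4.5084121050.
4.5084121050 ÷ 1 = 4.5084121050

4.508412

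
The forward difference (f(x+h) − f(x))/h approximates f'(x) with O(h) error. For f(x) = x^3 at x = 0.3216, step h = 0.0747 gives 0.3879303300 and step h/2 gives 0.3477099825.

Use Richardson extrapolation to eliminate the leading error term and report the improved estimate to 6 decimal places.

0.307490

With r = 1 the leading error scales as h^1, so the weight is 2^1 = 2.
2·0.3477099825 − 0.3879303300 = 0.3074896350
Extrapolated: 0.3074896350 / 1 = 0.3074896350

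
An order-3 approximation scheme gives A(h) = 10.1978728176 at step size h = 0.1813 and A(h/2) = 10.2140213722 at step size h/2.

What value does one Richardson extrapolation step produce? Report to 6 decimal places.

With r = 3 the leading error scales as h^3, so the weight is 2^3 = 8.
8·10.2140213722 = 81.7121709776; subtract 10.1978728176 → 71.5142981600
Extrapolated: 71.5142981600 / 7 = 10.2163283086

10.216328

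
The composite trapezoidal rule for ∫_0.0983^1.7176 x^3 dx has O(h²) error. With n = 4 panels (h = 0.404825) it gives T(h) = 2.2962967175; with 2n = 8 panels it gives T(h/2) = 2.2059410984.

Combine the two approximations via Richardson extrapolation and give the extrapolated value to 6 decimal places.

Error is O(h^2); halving h shrinks it by 2^2 = 4.
2^2 × A(h/2) = 8.8237643936; minus A(h) gives 6.5274676761.
Extrapolated: 6.5274676761 / 3 = 2.1758225587
Gap between inputs: 9.036e-02; correction applied: −0.0301185397.

2.175823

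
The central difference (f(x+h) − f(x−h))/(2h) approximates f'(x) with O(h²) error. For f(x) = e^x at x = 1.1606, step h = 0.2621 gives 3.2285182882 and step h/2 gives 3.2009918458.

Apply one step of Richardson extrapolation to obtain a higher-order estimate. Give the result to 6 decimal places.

3.191816

Leading term ∝ h^2; use weight 4 = 2^2.
Top: 4(3.2009918458) − (3.2285182882) = 9.5754490950
Divide by 2^2 − 1 = 3.
So the Richardson estimate is 3.1918163650.
Shift from A(h/2): −0.0091754808.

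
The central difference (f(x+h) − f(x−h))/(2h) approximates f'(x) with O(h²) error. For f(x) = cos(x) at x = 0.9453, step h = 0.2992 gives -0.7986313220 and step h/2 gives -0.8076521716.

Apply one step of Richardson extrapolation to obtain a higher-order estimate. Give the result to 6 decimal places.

r = 2: numerator weight 4, denominator 3.
4·(-0.8076521716) − (-0.7986313220) = -2.4319773644
Divide by 2^2 − 1 = 3.
Result: -0.8106591215
Shift from A(h/2): −0.0030069499.

-0.810659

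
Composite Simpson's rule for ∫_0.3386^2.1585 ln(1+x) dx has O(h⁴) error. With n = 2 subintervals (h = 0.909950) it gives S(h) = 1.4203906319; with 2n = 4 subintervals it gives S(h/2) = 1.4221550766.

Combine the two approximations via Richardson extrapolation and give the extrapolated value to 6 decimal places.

1.422273

The method has order 4: 2^4 = 16.
16*1.4221550766 − 1.4203906319 = 21.3340905937
Divide by 2^4 − 1 = 15.
Result: 1.4222727062
Gap between inputs: 1.764e-03; correction applied: +0.0001176296.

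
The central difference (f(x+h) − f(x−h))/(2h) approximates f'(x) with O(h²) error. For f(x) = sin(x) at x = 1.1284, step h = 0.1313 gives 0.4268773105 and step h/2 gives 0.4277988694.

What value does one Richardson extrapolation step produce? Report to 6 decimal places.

The method has order 2: 2^2 = 4.
4 × 0.4277988694 = 1.7111954776; 1.7111954776 − 0.4268773105 = 1.2843181671
Divide by 2^2 − 1 = 3.
Extrapolated: 1.2843181671 / 3 = 0.4281060557

0.428106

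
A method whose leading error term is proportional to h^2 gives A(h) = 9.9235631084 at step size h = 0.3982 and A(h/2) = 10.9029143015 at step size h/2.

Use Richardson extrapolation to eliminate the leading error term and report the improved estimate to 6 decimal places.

11.229365

The method has order 2: 2^2 = 4.
Weighted: 43.6116572060 − 9.9235631084 = 33.6880940976
Divide by 2^2 − 1 = 3.
(4*10.9029143015 − 9.9235631084)/(4 − 1) = 11.2293646992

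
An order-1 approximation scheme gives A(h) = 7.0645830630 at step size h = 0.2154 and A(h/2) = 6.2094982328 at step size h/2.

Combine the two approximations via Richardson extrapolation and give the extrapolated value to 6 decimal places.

With r = 1 the leading error scales as h^1, so the weight is 2^1 = 2.
2^1*A(h/2) = 12.4189964656; minus A(h) gives 5.3544134026.
Denominator 2 − 1 = 1.
5.3544134026 ÷ 1 = 5.3544134026

5.354413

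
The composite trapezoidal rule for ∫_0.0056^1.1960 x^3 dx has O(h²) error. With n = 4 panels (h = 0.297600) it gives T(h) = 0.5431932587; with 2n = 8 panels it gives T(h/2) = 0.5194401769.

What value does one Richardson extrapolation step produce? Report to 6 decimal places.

0.511522

With r = 2 the leading error scales as h^2, so the weight is 2^2 = 4.
Numerator 4*A(h/2) − A(h) = 4*0.5194401769 − 0.5431932587 = 1.5345674489
Divide by 2^2 − 1 = 3.
Result: 0.5115224830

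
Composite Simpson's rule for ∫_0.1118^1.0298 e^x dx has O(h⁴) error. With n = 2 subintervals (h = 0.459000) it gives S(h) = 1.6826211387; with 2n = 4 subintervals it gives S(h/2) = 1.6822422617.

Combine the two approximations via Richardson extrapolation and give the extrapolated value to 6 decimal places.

Order 4 gives 2^r = 16 and 2^r − 1 = 15.
16 × 1.6822422617 = 26.9158761872; subtract 1.6826211387 → 25.2332550485
25.2332550485 ÷ 15 = 1.6822170032
Correction |R − A(h/2)| = 2.526e-05; gap |A(h/2) − A(h)| = 3.789e-04.

1.682217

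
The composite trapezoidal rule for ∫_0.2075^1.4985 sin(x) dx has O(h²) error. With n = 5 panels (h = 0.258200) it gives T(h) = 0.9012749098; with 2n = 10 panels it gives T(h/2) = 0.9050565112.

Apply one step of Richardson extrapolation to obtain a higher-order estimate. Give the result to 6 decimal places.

Method order is 2; weight 2^2 = 4.
Weighted: 3.6202260448 − 0.9012749098 = 2.7189511350
Denominator 4 − 1 = 3.
So the Richardson estimate is 0.9063170450.

0.906317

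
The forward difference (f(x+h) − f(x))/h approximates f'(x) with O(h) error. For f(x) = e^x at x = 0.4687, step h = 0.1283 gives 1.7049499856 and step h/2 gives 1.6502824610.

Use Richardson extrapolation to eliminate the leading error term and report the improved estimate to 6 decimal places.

The method has order 1: 2^1 = 2.
Numerator 2×A(h/2) − A(h) = 2×1.6502824610 − 1.7049499856 = 1.5956149364
Divide by 2^1 − 1 = 1.
Extrapolated: 1.5956149364 / 1 = 1.5956149364
Shift from A(h/2): −0.0546675246.

1.595615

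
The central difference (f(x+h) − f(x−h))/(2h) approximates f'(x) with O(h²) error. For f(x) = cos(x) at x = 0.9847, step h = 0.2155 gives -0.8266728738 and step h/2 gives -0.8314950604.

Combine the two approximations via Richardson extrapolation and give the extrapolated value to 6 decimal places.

Method order is 2; weight 2^2 = 4.
4*(-0.8314950604) − (-0.8266728738) = -2.4993073678
(-2.4993073678) ÷ 3 = -0.8331024559

-0.833102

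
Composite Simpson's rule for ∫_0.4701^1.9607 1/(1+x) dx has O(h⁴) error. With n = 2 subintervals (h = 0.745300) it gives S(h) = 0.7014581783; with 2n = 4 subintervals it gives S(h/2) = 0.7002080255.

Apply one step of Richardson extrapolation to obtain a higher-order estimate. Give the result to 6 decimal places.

Method order is 4; weight 2^4 = 16.
Numerator 16*A(h/2) − A(h) = 16*0.7002080255 − 0.7014581783 = 10.5018702297
Divide by 2^4 − 1 = 15.
Result: 0.7001246820
Shift from A(h/2): −0.0000833435.

0.700125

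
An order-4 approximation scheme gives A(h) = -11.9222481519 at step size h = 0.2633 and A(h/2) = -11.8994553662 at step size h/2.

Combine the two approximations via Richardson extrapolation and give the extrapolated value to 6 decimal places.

The method has order 4: 2^4 = 16.
16×(-11.8994553662) − (-11.9222481519) = -178.4690377073
(16×(-11.8994553662) − (-11.9222481519))/(16 − 1) = -11.8979358472

-11.897936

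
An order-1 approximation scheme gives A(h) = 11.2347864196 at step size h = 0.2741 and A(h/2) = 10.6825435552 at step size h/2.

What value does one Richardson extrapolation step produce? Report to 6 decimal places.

10.130301

Leading term ∝ h^1; use weight 2 = 2^1.
2×10.6825435552 − 11.2347864196 = 10.1303006908
10.1303006908 ÷ 1 = 10.1303006908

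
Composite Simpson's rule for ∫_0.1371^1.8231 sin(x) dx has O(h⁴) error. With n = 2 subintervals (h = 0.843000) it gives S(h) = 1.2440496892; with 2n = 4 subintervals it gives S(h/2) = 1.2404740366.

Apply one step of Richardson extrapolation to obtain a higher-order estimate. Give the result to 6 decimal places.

1.240236

r = 4: numerator weight 16, denominator 15.
Top: 16(1.2404740366) − (1.2440496892) = 18.6035348964
Denominator 16 − 1 = 15.
Result: 1.2402356598
Shift from A(h/2): −0.0002383768.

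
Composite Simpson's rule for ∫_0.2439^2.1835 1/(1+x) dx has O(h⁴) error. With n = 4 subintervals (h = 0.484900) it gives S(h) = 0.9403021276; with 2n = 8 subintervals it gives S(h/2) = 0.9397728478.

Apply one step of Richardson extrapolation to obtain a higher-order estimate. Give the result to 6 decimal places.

0.939738

Order 4 gives 2^r = 16 and 2^r − 1 = 15.
16 × 0.9397728478 = 15.0363655648; 15.0363655648 − 0.9403021276 = 14.0960634372
Extrapolated: 14.0960634372 / 15 = 0.9397375625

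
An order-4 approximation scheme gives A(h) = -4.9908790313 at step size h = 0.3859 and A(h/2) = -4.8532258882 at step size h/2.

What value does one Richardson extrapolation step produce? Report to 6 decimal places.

-4.844049

r = 4, so 2^r = 16.
Weighted: (-77.6516142112) − (-4.9908790313) = -72.6607351799
(-72.6607351799) ÷ 15 = -4.8440490120
Gap between inputs: 1.377e-01; correction applied: +0.0091768762.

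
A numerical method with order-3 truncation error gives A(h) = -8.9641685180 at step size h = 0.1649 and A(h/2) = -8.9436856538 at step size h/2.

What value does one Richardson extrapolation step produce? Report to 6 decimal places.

-8.940760

Order 3 gives 2^r = 8 and 2^r − 1 = 7.
Difference of the inputs: -8.9436856538 − (-8.9641685180) = 0.0204828642
Divide by 2^3 − 1 = 7: 0.0204828642/7 = 0.0029261235
R = A(h/2) + (A(h/2) − A(h))/7 = -8.9436856538 + 0.0029261235 = -8.9407595303
Shift from A(h/2): +0.0029261235.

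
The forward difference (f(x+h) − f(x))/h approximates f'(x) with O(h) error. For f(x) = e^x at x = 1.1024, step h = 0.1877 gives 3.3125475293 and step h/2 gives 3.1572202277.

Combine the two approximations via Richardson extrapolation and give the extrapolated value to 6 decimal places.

3.001893

With r = 1 the leading error scales as h^1, so the weight is 2^1 = 2.
Top: 2(3.1572202277) − (3.3125475293) = 3.0018929261
Extrapolated: 3.0018929261 / 1 = 3.0018929261
Gap between inputs: 1.553e-01; correction applied: −0.1553273016.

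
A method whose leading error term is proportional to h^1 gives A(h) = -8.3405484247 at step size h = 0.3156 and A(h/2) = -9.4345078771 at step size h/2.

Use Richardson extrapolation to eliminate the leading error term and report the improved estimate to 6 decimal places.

-10.528467

With r = 1 the leading error scales as h^1, so the weight is 2^1 = 2.
Weighted: (-18.8690157542) − (-8.3405484247) = -10.5284673295
Divide by 2^1 − 1 = 1.
R = (-10.5284673295)/1 = -10.5284673295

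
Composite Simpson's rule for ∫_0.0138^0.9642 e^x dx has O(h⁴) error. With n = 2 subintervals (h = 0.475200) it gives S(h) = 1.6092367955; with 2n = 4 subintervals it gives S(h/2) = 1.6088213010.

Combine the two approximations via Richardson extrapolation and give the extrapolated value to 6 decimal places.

Order 4 gives 2^r = 16 and 2^r − 1 = 15.
16*1.6088213010 = 25.7411408160; subtract 1.6092367955 → 24.1319040205
R = 24.1319040205/15 = 1.6087936014
Correction |R − A(h/2)| = 2.770e-05; gap |A(h/2) − A(h)| = 4.155e-04.

1.608794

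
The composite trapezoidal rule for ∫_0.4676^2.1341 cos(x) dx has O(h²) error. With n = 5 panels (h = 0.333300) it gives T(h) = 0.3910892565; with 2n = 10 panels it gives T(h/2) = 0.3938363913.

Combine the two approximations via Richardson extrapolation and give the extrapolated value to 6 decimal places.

Error is O(h^2); halving h shrinks it by 2^2 = 4.
2^2·A(h/2) = 1.5753455652; minus A(h) gives 1.1842563087.
R = 1.1842563087/3 = 0.3947521029

0.394752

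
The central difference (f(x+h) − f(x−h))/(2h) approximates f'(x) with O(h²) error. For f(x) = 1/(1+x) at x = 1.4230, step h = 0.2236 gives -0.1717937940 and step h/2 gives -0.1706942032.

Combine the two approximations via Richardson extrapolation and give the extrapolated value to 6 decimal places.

The method has order 2: 2^2 = 4.
2^2 × A(h/2) = -0.6827768128; minus A(h) gives -0.5109830188.
Divide by 2^2 − 1 = 3.
(-0.5109830188) ÷ 3 = -0.1703276729

-0.170328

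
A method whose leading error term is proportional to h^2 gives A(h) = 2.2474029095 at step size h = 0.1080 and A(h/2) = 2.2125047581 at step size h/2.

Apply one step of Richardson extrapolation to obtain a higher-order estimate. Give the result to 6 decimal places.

2.200872

Leading term ∝ h^2; use weight 4 = 2^2.
A(h/2) − A(h) = 2.2125047581 − 2.2474029095 = -0.0348981514
Correction (A(h/2) − A(h))/(4 − 1) = (-0.0348981514)/3 = -0.0116327171
R = A(h/2) + (A(h/2) − A(h))/3 = 2.2125047581 − 0.0116327171 = 2.2008720410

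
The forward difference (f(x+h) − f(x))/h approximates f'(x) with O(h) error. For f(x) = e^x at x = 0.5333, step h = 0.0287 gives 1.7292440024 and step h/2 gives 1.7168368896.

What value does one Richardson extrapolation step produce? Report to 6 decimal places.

1.704430

With r = 1 the leading error scales as h^1, so the weight is 2^1 = 2.
2·1.7168368896 − 1.7292440024 = 1.7044297768
Extrapolated: 1.7044297768 / 1 = 1.7044297768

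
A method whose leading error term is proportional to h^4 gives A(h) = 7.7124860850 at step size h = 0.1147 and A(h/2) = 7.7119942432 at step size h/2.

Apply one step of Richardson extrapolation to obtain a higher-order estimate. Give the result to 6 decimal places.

7.711961

Method order is 4; weight 2^4 = 16.
2^4 × A(h/2) = 123.3919078912; minus A(h) gives 115.6794218062.
(16 × 7.7119942432 − 7.7124860850)/(16 − 1) = 7.7119614537
Shift from A(h/2): −0.0000327895.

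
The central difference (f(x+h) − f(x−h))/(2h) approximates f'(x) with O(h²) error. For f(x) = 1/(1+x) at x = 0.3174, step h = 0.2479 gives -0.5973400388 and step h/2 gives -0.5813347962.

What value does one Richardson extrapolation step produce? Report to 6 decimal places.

r = 2: numerator weight 4, denominator 3.
4 × (-0.5813347962) = -2.3253391848; (-2.3253391848) − (-0.5973400388) = -1.7279991460
Denominator 4 − 1 = 3.
(-1.7279991460) ÷ 3 = -0.5759997153
Shift from A(h/2): +0.0053350809.

-0.576000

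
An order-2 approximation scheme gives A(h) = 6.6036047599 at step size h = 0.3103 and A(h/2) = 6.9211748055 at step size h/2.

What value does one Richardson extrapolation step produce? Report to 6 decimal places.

With r = 2 the leading error scales as h^2, so the weight is 2^2 = 4.
Numerator 4×A(h/2) − A(h) = 4×6.9211748055 − 6.6036047599 = 21.0810944621
Denominator 4 − 1 = 3.
21.0810944621 ÷ 3 = 7.0270314874
Gap between inputs: 3.176e-01; correction applied: +0.1058566819.

7.027031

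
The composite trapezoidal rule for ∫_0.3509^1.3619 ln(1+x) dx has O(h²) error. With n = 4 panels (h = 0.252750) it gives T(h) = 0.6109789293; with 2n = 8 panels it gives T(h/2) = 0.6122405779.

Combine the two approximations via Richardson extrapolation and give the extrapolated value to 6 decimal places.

0.612661

Order 2 gives 2^r = 4 and 2^r − 1 = 3.
A(h/2) − A(h) = 0.6122405779 − 0.6109789293 = 0.0012616486
Correction (A(h/2) − A(h))/(4 − 1) = 0.0012616486/3 = 0.0004205495
R = 0.6122405779 + 0.0004205495 = 0.6126611274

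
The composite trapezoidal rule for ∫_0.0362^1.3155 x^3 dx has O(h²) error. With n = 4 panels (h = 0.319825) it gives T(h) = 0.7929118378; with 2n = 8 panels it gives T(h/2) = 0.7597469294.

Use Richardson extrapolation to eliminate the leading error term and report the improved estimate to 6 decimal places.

Leading term ∝ h^2; use weight 4 = 2^2.
4×0.7597469294 = 3.0389877176; 3.0389877176 − 0.7929118378 = 2.2460758798
Extrapolated: 2.2460758798 / 3 = 0.7486919599
Shift from A(h/2): −0.0110549695.

0.748692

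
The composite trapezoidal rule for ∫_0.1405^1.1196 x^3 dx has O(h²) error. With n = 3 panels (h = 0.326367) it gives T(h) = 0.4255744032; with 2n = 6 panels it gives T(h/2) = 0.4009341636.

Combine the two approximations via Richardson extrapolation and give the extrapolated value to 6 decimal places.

0.392721

r = 2: numerator weight 4, denominator 3.
Difference of the inputs: 0.4009341636 − 0.4255744032 = -0.0246402396
Divide by 2^2 − 1 = 3: (-0.0246402396)/3 = -0.0082134132
R = 0.4009341636 − 0.0082134132 = 0.3927207504
Correction |R − A(h/2)| = 8.213e-03; gap |A(h/2) − A(h)| = 2.464e-02.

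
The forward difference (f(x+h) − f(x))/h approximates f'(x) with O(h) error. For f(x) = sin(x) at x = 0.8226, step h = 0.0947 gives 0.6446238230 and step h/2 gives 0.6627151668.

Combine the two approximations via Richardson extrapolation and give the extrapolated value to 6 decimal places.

0.680807

r = 1: numerator weight 2, denominator 1.
Numerator 2*A(h/2) − A(h) = 2*0.6627151668 − 0.6446238230 = 0.6808065106
R = 0.6808065106/1 = 0.6808065106
Gap between inputs: 1.809e-02; correction applied: +0.0180913438.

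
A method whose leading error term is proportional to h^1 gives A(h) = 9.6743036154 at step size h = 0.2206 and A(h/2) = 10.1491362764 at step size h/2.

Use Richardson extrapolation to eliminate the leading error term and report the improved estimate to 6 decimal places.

The method has order 1: 2^1 = 2.
Weighted: 20.2982725528 − 9.6743036154 = 10.6239689374
Divide by 2^1 − 1 = 1.
R = 10.6239689374/1 = 10.6239689374

10.623969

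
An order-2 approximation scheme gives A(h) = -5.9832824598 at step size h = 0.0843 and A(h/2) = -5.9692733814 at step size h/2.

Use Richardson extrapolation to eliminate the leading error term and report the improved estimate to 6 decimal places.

-5.964604

Order 2 gives 2^r = 4 and 2^r − 1 = 3.
4*(-5.9692733814) − (-5.9832824598) = -17.8938110658
Divide by 2^2 − 1 = 3.
Result: -5.9646036886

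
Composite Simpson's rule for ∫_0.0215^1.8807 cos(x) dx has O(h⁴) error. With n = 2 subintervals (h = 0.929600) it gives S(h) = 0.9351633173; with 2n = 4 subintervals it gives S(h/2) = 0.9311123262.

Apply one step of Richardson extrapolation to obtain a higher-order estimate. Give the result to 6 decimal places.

Order 4 gives 2^r = 16 and 2^r − 1 = 15.
Top: 16(0.9311123262) − (0.9351633173) = 13.9626339019
Divide by 2^4 − 1 = 15.
R = 13.9626339019/15 = 0.9308422601
Gap between inputs: 4.051e-03; correction applied: −0.0002700661.

0.930842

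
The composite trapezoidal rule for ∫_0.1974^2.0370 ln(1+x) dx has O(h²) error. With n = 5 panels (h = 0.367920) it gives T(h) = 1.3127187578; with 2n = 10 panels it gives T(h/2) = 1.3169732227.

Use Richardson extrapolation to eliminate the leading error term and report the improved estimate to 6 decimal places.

1.318391

r = 2: numerator weight 4, denominator 3.
4×1.3169732227 − 1.3127187578 = 3.9551741330
R = 3.9551741330/3 = 1.3183913777
Shift from A(h/2): +0.0014181550.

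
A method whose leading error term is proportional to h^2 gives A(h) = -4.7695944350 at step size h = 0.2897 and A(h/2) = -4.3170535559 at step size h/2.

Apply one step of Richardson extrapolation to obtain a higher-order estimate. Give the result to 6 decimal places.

Order 2 gives 2^r = 4 and 2^r − 1 = 3.
Weighted: (-17.2682142236) − (-4.7695944350) = -12.4986197886
Extrapolated: (-12.4986197886) / 3 = -4.1662065962

-4.166207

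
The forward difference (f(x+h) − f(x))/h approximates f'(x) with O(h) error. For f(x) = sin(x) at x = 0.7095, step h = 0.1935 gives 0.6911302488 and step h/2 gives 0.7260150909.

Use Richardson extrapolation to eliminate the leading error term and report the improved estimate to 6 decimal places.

0.760900

Method order is 1; weight 2^1 = 2.
2^1×A(h/2) = 1.4520301818; minus A(h) gives 0.7608999330.
Denominator 2 − 1 = 1.
R = 0.7608999330/1 = 0.7608999330
Correction |R − A(h/2)| = 3.488e-02; gap |A(h/2) − A(h)| = 3.488e-02.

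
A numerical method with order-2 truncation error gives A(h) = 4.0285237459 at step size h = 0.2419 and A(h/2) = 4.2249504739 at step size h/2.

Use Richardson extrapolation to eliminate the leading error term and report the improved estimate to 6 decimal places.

4.290426

With r = 2 the leading error scales as h^2, so the weight is 2^2 = 4.
Numerator 4×A(h/2) − A(h) = 4×4.2249504739 − 4.0285237459 = 12.8712781497
R = 12.8712781497/3 = 4.2904260499
Shift from A(h/2): +0.0654755760.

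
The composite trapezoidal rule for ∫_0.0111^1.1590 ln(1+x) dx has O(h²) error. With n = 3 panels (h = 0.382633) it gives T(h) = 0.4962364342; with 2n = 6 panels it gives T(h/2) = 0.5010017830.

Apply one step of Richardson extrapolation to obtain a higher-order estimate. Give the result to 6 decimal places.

0.502590

r = 2: numerator weight 4, denominator 3.
Top: 4(0.5010017830) − (0.4962364342) = 1.5077706978
1.5077706978 ÷ 3 = 0.5025902326
Correction |R − A(h/2)| = 1.588e-03; gap |A(h/2) − A(h)| = 4.765e-03.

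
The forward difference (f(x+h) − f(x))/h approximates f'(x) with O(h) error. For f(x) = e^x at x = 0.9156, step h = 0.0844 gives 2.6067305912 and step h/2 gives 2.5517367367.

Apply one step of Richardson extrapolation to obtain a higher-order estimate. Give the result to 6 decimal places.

2.496743

Order 1 gives 2^r = 2 and 2^r − 1 = 1.
Difference of the inputs: 2.5517367367 − 2.6067305912 = -0.0549938545
Correction (A(h/2) − A(h))/(2 − 1) = (-0.0549938545)/1 = -0.0549938545
R = A(h/2) + (A(h/2) − A(h))/1 = 2.5517367367 − 0.0549938545 = 2.4967428822
Shift from A(h/2): −0.0549938545.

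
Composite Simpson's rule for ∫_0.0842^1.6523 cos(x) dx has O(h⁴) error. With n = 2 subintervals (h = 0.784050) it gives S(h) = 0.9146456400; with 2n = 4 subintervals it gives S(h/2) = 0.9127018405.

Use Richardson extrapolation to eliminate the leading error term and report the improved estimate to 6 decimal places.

r = 4, so 2^r = 16.
Weighted: 14.6032294480 − 0.9146456400 = 13.6885838080
Extrapolated: 13.6885838080 / 15 = 0.9125722539

0.912572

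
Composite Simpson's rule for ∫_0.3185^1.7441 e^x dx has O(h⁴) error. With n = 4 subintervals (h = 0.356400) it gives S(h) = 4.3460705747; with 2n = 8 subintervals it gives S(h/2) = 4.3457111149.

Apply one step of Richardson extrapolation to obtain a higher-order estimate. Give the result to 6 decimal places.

r = 4, so 2^r = 16.
2^4 × A(h/2) = 69.5313778384; minus A(h) gives 65.1853072637.
Extrapolated: 65.1853072637 / 15 = 4.3456871509
Gap between inputs: 3.595e-04; correction applied: −0.0000239640.

4.345687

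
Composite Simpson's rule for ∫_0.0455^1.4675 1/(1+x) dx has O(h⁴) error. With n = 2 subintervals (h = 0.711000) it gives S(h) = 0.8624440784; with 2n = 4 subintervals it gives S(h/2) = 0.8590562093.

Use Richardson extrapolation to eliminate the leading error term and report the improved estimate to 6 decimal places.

0.858830

Method order is 4; weight 2^4 = 16.
2^4×A(h/2) = 13.7448993488; minus A(h) gives 12.8824552704.
Divide by 2^4 − 1 = 15.
12.8824552704 ÷ 15 = 0.8588303514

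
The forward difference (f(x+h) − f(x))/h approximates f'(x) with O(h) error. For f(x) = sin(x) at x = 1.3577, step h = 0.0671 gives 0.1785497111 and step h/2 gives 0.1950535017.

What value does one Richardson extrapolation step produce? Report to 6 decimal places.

Order 1 gives 2^r = 2 and 2^r − 1 = 1.
Difference of the inputs: 0.1950535017 − 0.1785497111 = 0.0165037906
Divide by 2^1 − 1 = 1: 0.0165037906/1 = 0.0165037906
R = 0.1950535017 + 0.0165037906 = 0.2115572923

0.211557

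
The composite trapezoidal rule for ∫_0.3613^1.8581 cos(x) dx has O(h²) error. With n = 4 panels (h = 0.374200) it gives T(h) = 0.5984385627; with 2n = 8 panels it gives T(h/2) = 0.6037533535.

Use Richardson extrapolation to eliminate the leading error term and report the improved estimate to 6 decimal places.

0.605525

Order 2 gives 2^r = 4 and 2^r − 1 = 3.
2^2*A(h/2) = 2.4150134140; minus A(h) gives 1.8165748513.
Denominator 4 − 1 = 3.
1.8165748513 ÷ 3 = 0.6055249504
Correction |R − A(h/2)| = 1.772e-03; gap |A(h/2) − A(h)| = 5.315e-03.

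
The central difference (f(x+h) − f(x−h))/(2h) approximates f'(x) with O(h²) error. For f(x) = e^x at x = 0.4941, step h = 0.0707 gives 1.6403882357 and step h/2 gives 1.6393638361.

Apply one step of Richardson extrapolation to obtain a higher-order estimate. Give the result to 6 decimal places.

1.639022

Leading term ∝ h^2; use weight 4 = 2^2.
Top: 4(1.6393638361) − (1.6403882357) = 4.9170671087
Extrapolated: 4.9170671087 / 3 = 1.6390223696
Shift from A(h/2): −0.0003414665.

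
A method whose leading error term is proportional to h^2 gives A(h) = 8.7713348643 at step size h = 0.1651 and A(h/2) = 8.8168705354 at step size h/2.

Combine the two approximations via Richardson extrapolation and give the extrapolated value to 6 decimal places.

8.832049

Method order is 2; weight 2^2 = 4.
4*8.8168705354 − 8.7713348643 = 26.4961472773
R = 26.4961472773/3 = 8.8320490924
Correction |R − A(h/2)| = 1.518e-02; gap |A(h/2) − A(h)| = 4.554e-02.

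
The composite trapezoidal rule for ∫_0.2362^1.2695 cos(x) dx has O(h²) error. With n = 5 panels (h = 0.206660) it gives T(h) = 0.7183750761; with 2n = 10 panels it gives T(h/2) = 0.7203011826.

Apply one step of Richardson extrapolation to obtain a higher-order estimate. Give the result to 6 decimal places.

Leading term ∝ h^2; use weight 4 = 2^2.
4*0.7203011826 = 2.8812047304; subtract 0.7183750761 → 2.1628296543
Denominator 4 − 1 = 3.
R = 2.1628296543/3 = 0.7209432181

0.720943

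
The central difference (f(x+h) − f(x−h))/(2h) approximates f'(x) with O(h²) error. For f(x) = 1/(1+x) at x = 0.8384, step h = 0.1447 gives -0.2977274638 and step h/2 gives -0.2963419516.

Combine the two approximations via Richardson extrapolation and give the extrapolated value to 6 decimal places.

r = 2: numerator weight 4, denominator 3.
4 × (-0.2963419516) − (-0.2977274638) = -0.8876403426
(-0.8876403426) ÷ 3 = -0.2958801142

-0.295880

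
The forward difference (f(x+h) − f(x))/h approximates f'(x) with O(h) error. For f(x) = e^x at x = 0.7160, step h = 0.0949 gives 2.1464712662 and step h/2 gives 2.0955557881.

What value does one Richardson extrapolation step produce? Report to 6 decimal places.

2.044640

Leading term ∝ h^1; use weight 2 = 2^1.
Numerator 2·A(h/2) − A(h) = 2·2.0955557881 − 2.1464712662 = 2.0446403100
Divide by 2^1 − 1 = 1.
R = 2.0446403100/1 = 2.0446403100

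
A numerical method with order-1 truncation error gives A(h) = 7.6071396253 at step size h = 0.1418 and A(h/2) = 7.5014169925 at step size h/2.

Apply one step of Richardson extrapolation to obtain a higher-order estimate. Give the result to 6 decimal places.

7.395694

Leading term ∝ h^1; use weight 2 = 2^1.
2·7.5014169925 = 15.0028339850; subtract 7.6071396253 → 7.3956943597
Divide by 2^1 − 1 = 1.
Extrapolated: 7.3956943597 / 1 = 7.3956943597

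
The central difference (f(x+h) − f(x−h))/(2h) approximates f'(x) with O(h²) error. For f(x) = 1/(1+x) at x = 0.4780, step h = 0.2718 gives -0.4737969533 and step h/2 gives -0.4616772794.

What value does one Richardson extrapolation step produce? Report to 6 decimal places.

Order 2 gives 2^r = 4 and 2^r − 1 = 3.
4×(-0.4616772794) − (-0.4737969533) = -1.3729121643
Divide by 2^2 − 1 = 3.
Extrapolated: (-1.3729121643) / 3 = -0.4576373881
Gap between inputs: 1.212e-02; correction applied: +0.0040398913.

-0.457637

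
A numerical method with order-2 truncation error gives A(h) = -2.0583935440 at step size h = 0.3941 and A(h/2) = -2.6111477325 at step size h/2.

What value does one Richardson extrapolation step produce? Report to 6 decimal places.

-2.795399

Order 2 gives 2^r = 4 and 2^r − 1 = 3.
Top: 4(-2.6111477325) − (-2.0583935440) = -8.3861973860
R = (-8.3861973860)/3 = -2.7953991287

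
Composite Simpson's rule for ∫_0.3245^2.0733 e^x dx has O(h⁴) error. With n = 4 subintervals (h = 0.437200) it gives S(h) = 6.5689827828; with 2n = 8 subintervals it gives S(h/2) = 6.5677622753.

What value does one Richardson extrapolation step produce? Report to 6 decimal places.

With r = 4 the leading error scales as h^4, so the weight is 2^4 = 16.
16*6.5677622753 = 105.0841964048; subtract 6.5689827828 → 98.5152136220
Denominator 16 − 1 = 15.
(16*6.5677622753 − 6.5689827828)/(16 − 1) = 6.5676809081
Shift from A(h/2): −0.0000813672.

6.567681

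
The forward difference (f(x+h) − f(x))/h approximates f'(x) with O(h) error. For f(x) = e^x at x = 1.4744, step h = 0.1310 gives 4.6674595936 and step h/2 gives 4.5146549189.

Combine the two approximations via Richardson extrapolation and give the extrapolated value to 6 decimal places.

r = 1, so 2^r = 2.
2·4.5146549189 = 9.0293098378; subtract 4.6674595936 → 4.3618502442
Extrapolated: 4.3618502442 / 1 = 4.3618502442

4.361850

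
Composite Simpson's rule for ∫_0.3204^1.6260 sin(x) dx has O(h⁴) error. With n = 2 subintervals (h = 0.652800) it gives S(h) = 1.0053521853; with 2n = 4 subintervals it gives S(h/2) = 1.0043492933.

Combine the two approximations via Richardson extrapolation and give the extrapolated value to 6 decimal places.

1.004282

With r = 4 the leading error scales as h^4, so the weight is 2^4 = 16.
2^4·A(h/2) = 16.0695886928; minus A(h) gives 15.0642365075.
(16·1.0043492933 − 1.0053521853)/(16 − 1) = 1.0042824338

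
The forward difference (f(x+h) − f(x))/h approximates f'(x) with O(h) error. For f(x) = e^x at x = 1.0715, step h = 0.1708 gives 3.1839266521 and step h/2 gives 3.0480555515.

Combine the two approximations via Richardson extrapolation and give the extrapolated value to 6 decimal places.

With r = 1 the leading error scales as h^1, so the weight is 2^1 = 2.
2 × 3.0480555515 = 6.0961111030; subtract 3.1839266521 → 2.9121844509
Extrapolated: 2.9121844509 / 1 = 2.9121844509

2.912184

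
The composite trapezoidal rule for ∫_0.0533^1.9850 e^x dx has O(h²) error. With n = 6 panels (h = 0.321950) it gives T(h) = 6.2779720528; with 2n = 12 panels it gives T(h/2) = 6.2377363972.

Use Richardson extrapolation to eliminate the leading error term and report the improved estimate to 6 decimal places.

6.224325

r = 2, so 2^r = 4.
Numerator 4·A(h/2) − A(h) = 4·6.2377363972 − 6.2779720528 = 18.6729735360
Divide by 2^2 − 1 = 3.
18.6729735360 ÷ 3 = 6.2243245120
Correction |R − A(h/2)| = 1.341e-02; gap |A(h/2) − A(h)| = 4.024e-02.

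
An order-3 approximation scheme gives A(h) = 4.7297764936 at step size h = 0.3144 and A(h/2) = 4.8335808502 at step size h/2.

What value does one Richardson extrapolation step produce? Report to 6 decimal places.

4.848410

The method has order 3: 2^3 = 8.
Difference of the inputs: 4.8335808502 − 4.7297764936 = 0.1038043566
Correction (A(h/2) − A(h))/(8 − 1) = 0.1038043566/7 = 0.0148291938
R = A(h/2) + (A(h/2) − A(h))/7 = 4.8335808502 + 0.0148291938 = 4.8484100440
Gap between inputs: 1.038e-01; correction applied: +0.0148291938.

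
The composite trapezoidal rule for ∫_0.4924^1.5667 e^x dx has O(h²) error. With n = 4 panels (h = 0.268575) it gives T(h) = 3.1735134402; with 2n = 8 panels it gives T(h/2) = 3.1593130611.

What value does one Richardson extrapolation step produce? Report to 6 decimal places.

Method order is 2; weight 2^2 = 4.
Numerator 4×A(h/2) − A(h) = 4×3.1593130611 − 3.1735134402 = 9.4637388042
9.4637388042 ÷ 3 = 3.1545796014
Shift from A(h/2): −0.0047334597.

3.154580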